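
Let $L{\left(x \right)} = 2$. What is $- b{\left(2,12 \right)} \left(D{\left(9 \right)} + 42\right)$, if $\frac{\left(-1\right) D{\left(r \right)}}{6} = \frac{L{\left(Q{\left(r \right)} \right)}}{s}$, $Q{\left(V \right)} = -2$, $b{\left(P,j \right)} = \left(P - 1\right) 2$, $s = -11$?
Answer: $- \frac{948}{11} \approx -86.182$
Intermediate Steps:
$b{\left(P,j \right)} = -2 + 2 P$ ($b{\left(P,j \right)} = \left(-1 + P\right) 2 = -2 + 2 P$)
$D{\left(r \right)} = \frac{12}{11}$ ($D{\left(r \right)} = - 6 \frac{2}{-11} = - 6 \cdot 2 \left(- \frac{1}{11}\right) = \left(-6\right) \left(- \frac{2}{11}\right) = \frac{12}{11}$)
$- b{\left(2,12 \right)} \left(D{\left(9 \right)} + 42\right) = - \left(-2 + 2 \cdot 2\right) \left(\frac{12}{11} + 42\right) = - \frac{\left(-2 + 4\right) 474}{11} = - \frac{2 \cdot 474}{11} = \left(-1\right) \frac{948}{11} = - \frac{948}{11}$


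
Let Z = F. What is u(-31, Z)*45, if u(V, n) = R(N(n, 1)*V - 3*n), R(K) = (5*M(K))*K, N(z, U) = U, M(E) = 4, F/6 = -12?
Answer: 166500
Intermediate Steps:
F = -72 (F = 6*(-12) = -72)
Z = -72
R(K) = 20*K (R(K) = (5*4)*K = 20*K)
u(V, n) = -60*n + 20*V (u(V, n) = 20*(1*V - 3*n) = 20*(V - 3*n) = -60*n + 20*V)
u(-31, Z)*45 = (-60*(-72) + 20*(-31))*45 = (4320 - 620)*45 = 3700*45 = 166500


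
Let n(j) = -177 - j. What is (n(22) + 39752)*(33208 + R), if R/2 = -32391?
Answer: -1248846422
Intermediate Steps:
R = -64782 (R = 2*(-32391) = -64782)
(n(22) + 39752)*(33208 + R) = ((-177 - 1*22) + 39752)*(33208 - 64782) = ((-177 - 22) + 39752)*(-31574) = (-199 + 39752)*(-31574) = 39553*(-31574) = -1248846422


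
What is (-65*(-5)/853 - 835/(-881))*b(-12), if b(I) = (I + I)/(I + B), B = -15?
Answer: 2662880/2254479 ≈ 1.1812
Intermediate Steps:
b(I) = 2*I/(-15 + I) (b(I) = (I + I)/(I - 15) = (2*I)/(-15 + I) = 2*I/(-15 + I))
(-65*(-5)/853 - 835/(-881))*b(-12) = (-65*(-5)/853 - 835/(-881))*(2*(-12)/(-15 - 12)) = (325*(1/853) - 835*(-1/881))*(2*(-12)/(-27)) = (325/853 + 835/881)*(2*(-12)*(-1/27)) = (998580/751493)*(8/9) = 2662880/2254479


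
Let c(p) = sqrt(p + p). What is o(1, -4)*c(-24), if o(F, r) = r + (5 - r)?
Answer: 20*I*sqrt(3) ≈ 34.641*I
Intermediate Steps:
c(p) = sqrt(2)*sqrt(p) (c(p) = sqrt(2*p) = sqrt(2)*sqrt(p))
o(F, r) = 5
o(1, -4)*c(-24) = 5*(sqrt(2)*sqrt(-24)) = 5*(sqrt(2)*(2*I*sqrt(6))) = 5*(4*I*sqrt(3)) = 20*I*sqrt(3)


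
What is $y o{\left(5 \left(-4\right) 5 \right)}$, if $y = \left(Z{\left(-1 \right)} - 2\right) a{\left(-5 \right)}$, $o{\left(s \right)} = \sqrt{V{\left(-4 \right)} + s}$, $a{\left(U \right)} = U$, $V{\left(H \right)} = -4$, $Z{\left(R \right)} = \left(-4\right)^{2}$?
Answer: $- 140 i \sqrt{26} \approx - 713.86 i$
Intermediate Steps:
$Z{\left(R \right)} = 16$
$o{\left(s \right)} = \sqrt{-4 + s}$
$y = -70$ ($y = \left(16 - 2\right) \left(-5\right) = 14 \left(-5\right) = -70$)
$y o{\left(5 \left(-4\right) 5 \right)} = - 70 \sqrt{-4 + 5 \left(-4\right) 5} = - 70 \sqrt{-4 - 100} = - 70 \sqrt{-104} = - 70 \cdot 2 i \sqrt{26} = - 140 i \sqrt{26}$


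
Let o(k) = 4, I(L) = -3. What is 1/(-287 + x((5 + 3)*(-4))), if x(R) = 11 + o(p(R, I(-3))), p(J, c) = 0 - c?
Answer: -1/272 ≈ -0.0036765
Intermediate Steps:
p(J, c) = -c
x(R) = 15 (x(R) = 11 + 4 = 15)
1/(-287 + x((5 + 3)*(-4))) = 1/(-287 + 15) = 1/(-272) = -1/272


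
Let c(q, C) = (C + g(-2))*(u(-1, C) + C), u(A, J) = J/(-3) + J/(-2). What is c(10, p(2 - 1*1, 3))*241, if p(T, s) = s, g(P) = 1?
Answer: 482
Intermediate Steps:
u(A, J) = -5*J/6 (u(A, J) = J*(-⅓) + J*(-½) = -J/3 - J/2 = -5*J/6)
c(q, C) = C*(1 + C)/6 (c(q, C) = (C + 1)*(-5*C/6 + C) = (1 + C)*(C/6) = C*(1 + C)/6)
c(10, p(2 - 1*1, 3))*241 = ((⅙)*3*(1 + 3))*241 = ((⅙)*3*4)*241 = 2*241 = 482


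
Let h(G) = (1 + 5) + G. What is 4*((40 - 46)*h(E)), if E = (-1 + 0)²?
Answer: -168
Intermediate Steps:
E = 1 (E = (-1)² = 1)
h(G) = 6 + G
4*((40 - 46)*h(E)) = 4*((40 - 46)*(6 + 1)) = 4*(-6*7) = 4*(-42) = -168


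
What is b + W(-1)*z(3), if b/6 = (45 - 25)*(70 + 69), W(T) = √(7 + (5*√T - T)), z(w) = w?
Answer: 16680 + 3*√(8 + 5*I) ≈ 16689.0 + 2.5403*I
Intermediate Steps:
W(T) = √(7 - T + 5*√T) (W(T) = √(7 + (-T + 5*√T)) = √(7 - T + 5*√T))
b = 16680 (b = 6*((45 - 25)*(70 + 69)) = 6*(20*139) = 6*2780 = 16680)
b + W(-1)*z(3) = 16680 + √(7 - 1*(-1) + 5*√(-1))*3 = 16680 + √(7 + 1 + 5*I)*3 = 16680 + √(8 + 5*I)*3 = 16680 + 3*√(8 + 5*I)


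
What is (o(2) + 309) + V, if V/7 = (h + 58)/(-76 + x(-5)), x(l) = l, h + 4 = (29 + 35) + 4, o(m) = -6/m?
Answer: 23932/81 ≈ 295.46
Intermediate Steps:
h = 64 (h = -4 + ((29 + 35) + 4) = -4 + (64 + 4) = -4 + 68 = 64)
V = -854/81 (V = 7*((64 + 58)/(-76 - 5)) = 7*(122/(-81)) = 7*(122*(-1/81)) = 7*(-122/81) = -854/81 ≈ -10.543)
(o(2) + 309) + V = (-6/2 + 309) - 854/81 = (-6*½ + 309) - 854/81 = (-3 + 309) - 854/81 = 306 - 854/81 = 23932/81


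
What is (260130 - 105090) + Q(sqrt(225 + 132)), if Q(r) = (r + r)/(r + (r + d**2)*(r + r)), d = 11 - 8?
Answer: 165427642/1067 + 4*sqrt(357)/1067 ≈ 1.5504e+5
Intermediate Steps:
d = 3
Q(r) = 2*r/(r + 2*r*(9 + r)) (Q(r) = (r + r)/(r + (r + 3**2)*(r + r)) = (2*r)/(r + (r + 9)*(2*r)) = (2*r)/(r + (9 + r)*(2*r)) = (2*r)/(r + 2*r*(9 + r)) = 2*r/(r + 2*r*(9 + r)))
(260130 - 105090) + Q(sqrt(225 + 132)) = (260130 - 105090) + 2/(19 + 2*sqrt(225 + 132)) = 155040 + 2/(19 + 2*sqrt(357))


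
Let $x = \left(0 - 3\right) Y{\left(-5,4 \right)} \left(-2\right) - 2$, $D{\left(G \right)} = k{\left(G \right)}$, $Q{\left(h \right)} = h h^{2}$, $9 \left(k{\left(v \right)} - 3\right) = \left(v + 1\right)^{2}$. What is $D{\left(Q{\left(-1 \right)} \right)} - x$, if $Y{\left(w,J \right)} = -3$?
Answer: $23$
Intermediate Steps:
$k{\left(v \right)} = 3 + \frac{\left(1 + v\right)^{2}}{9}$ ($k{\left(v \right)} = 3 + \frac{\left(v + 1\right)^{2}}{9} = 3 + \frac{\left(1 + v\right)^{2}}{9}$)
$Q{\left(h \right)} = h^{3}$
$D{\left(G \right)} = 3 + \frac{\left(1 + G\right)^{2}}{9}$
$x = -20$ ($x = \left(0 - 3\right) \left(-3\right) \left(-2\right) - 2 = \left(-3\right) \left(-3\right) \left(-2\right) - 2 = 9 \left(-2\right) - 2 = -18 - 2 = -20$)
$D{\left(Q{\left(-1 \right)} \right)} - x = \left(3 + \frac{\left(1 + \left(-1\right)^{3}\right)^{2}}{9}\right) - -20 = \left(3 + \frac{\left(1 - 1\right)^{2}}{9}\right) + 20 = \left(3 + \frac{0^{2}}{9}\right) + 20 = \left(3 + \frac{1}{9} \cdot 0\right) + 20 = \left(3 + 0\right) + 20 = 3 + 20 = 23$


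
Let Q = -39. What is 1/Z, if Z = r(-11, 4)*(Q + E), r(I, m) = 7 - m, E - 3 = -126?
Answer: -1/486 ≈ -0.0020576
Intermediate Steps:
E = -123 (E = 3 - 126 = -123)
Z = -486 (Z = (7 - 1*4)*(-39 - 123) = (7 - 4)*(-162) = 3*(-162) = -486)
1/Z = 1/(-486) = -1/486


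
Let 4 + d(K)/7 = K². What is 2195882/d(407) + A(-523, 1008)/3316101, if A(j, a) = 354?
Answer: 2427392321464/1281689617005 ≈ 1.8939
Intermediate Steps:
d(K) = -28 + 7*K²
2195882/d(407) + A(-523, 1008)/3316101 = 2195882/(-28 + 7*407²) + 354/3316101 = 2195882/(-28 + 7*165649) + 354*(1/3316101) = 2195882/(-28 + 1159543) + 118/1105367 = 2195882/1159515 + 118/1105367 = 2427392321464/1281689617005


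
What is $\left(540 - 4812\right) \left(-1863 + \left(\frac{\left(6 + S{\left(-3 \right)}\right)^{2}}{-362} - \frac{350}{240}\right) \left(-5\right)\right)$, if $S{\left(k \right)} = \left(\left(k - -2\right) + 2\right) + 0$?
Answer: $\frac{1434369746}{181} \approx 7.9247 \cdot 10^{6}$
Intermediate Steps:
$S{\left(k \right)} = 4 + k$ ($S{\left(k \right)} = \left(\left(k + 2\right) + 2\right) + 0 = \left(\left(2 + k\right) + 2\right) + 0 = \left(4 + k\right) + 0 = 4 + k$)
$\left(540 - 4812\right) \left(-1863 + \left(\frac{\left(6 + S{\left(-3 \right)}\right)^{2}}{-362} - \frac{350}{240}\right) \left(-5\right)\right) = \left(540 - 4812\right) \left(-1863 + \left(\frac{\left(6 + \left(4 - 3\right)\right)^{2}}{-362} - \frac{350}{240}\right) \left(-5\right)\right) = - 4272 \left(-1863 + \left(\left(6 + 1\right)^{2} \left(- \frac{1}{362}\right) - \frac{35}{24}\right) \left(-5\right)\right) = - 4272 \left(-1863 + \left(7^{2} \left(- \frac{1}{362}\right) - \frac{35}{24}\right) \left(-5\right)\right) = - 4272 \left(-1863 + \left(49 \left(- \frac{1}{362}\right) - \frac{35}{24}\right) \left(-5\right)\right) = - 4272 \left(-1863 + \left(- \frac{49}{362} - \frac{35}{24}\right) \left(-5\right)\right) = - 4272 \left(-1863 - - \frac{34615}{4344}\right) = - 4272 \left(-1863 + \frac{34615}{4344}\right) = \left(-4272\right) \left(- \frac{8058257}{4344}\right) = \frac{1434369746}{181}$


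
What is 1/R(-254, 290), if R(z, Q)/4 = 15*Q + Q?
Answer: 1/18560 ≈ 5.3879e-5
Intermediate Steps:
R(z, Q) = 64*Q (R(z, Q) = 4*(15*Q + Q) = 4*(16*Q) = 64*Q)
1/R(-254, 290) = 1/(64*290) = 1/18560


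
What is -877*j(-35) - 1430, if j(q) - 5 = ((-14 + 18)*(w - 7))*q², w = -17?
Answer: 103129385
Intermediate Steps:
j(q) = 5 - 96*q² (j(q) = 5 + ((-14 + 18)*(-17 - 7))*q² = 5 + (4*(-24))*q² = 5 - 96*q²)
-877*j(-35) - 1430 = -877*(5 - 96*(-35)²) - 1430 = -877*(5 - 96*1225) - 1430 = -877*(5 - 117600) - 1430 = -877*(-117595) - 1430 = 103130815 - 1430 = 103129385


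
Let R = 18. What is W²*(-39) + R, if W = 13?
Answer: -6573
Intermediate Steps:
W²*(-39) + R = 13²*(-39) + 18 = 169*(-39) + 18 = -6591 + 18 = -6573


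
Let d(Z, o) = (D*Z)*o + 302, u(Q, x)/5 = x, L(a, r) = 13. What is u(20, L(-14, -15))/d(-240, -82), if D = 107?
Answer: 65/2106062 ≈ 3.0863e-5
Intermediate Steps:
u(Q, x) = 5*x
d(Z, o) = 302 + 107*Z*o (d(Z, o) = (107*Z)*o + 302 = 107*Z*o + 302 = 302 + 107*Z*o)
u(20, L(-14, -15))/d(-240, -82) = (5*13)/(302 + 107*(-240)*(-82)) = 65/(302 + 2105760) = 65/2106062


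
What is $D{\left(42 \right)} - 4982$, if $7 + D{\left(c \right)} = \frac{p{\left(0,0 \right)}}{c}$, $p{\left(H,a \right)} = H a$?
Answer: $-4989$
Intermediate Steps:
$D{\left(c \right)} = -7$ ($D{\left(c \right)} = -7 + \frac{0 \cdot 0}{c} = -7 + \frac{0}{c} = -7 + 0 = -7$)
$D{\left(42 \right)} - 4982 = -7 - 4982 = -4989$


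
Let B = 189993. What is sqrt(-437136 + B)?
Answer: I*sqrt(247143) ≈ 497.13*I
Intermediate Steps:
sqrt(-437136 + B) = sqrt(-437136 + 189993) = sqrt(-247143) = I*sqrt(247143)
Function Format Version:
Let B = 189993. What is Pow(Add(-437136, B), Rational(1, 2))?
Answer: Mul(I, Pow(247143, Rational(1, 2))) ≈ Mul(497.13, I)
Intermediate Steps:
Pow(Add(-437136, B), Rational(1, 2)) = Pow(Add(-437136, 189993), Rational(1, 2)) = Pow(-247143, Rational(1, 2)) = Mul(I, Pow(247143, Rational(1, 2)))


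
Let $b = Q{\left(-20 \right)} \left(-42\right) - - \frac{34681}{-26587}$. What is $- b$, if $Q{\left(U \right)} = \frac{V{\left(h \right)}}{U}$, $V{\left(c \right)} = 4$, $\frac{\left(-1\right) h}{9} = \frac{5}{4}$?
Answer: $- \frac{943249}{132935} \approx -7.0956$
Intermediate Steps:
$h = - \frac{45}{4}$ ($h = - 9 \cdot \frac{5}{4} = - 9 \cdot 5 \cdot \frac{1}{4} = \left(-9\right) \frac{5}{4} = - \frac{45}{4} \approx -11.25$)
$Q{\left(U \right)} = \frac{4}{U}$
$b = \frac{943249}{132935}$ ($b = \frac{4}{-20} \left(-42\right) - - \frac{34681}{-26587} = 4 \left(- \frac{1}{20}\right) \left(-42\right) - \left(-34681\right) \left(- \frac{1}{26587}\right) = \left(- \frac{1}{5}\right) \left(-42\right) - \frac{34681}{26587} = \frac{42}{5} - \frac{34681}{26587} = \frac{943249}{132935} \approx 7.0956$)
$- b = \left(-1\right) \frac{943249}{132935} = - \frac{943249}{132935}$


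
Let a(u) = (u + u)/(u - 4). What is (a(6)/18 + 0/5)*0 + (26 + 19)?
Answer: 45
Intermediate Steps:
a(u) = 2*u/(-4 + u) (a(u) = (2*u)/(-4 + u) = 2*u/(-4 + u))
(a(6)/18 + 0/5)*0 + (26 + 19) = ((2*6/(-4 + 6))/18 + 0/5)*0 + (26 + 19) = ((2*6/2)*(1/18) + 0*(⅕))*0 + 45 = ((2*6*(½))*(1/18) + 0)*0 + 45 = (6*(1/18) + 0)*0 + 45 = (⅓ + 0)*0 + 45 = (⅓)*0 + 45 = 0 + 45 = 45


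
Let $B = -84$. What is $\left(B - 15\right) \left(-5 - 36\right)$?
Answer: $4059$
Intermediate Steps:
$\left(B - 15\right) \left(-5 - 36\right) = \left(-84 - 15\right) \left(-5 - 36\right) = - 99 \left(-5 - 36\right) = \left(-99\right) \left(-41\right) = 4059$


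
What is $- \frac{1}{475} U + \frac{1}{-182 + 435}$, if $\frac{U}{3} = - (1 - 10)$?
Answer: $- \frac{6356}{120175} \approx -0.05289$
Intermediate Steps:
$U = 27$ ($U = 3 \left(- (1 - 10)\right) = 3 \left(\left(-1\right) \left(-9\right)\right) = 3 \cdot 9 = 27$)
$- \frac{1}{475} U + \frac{1}{-182 + 435} = - \frac{1}{475} \cdot 27 + \frac{1}{-182 + 435} = \left(-1\right) \frac{1}{475} \cdot 27 + \frac{1}{253} = \left(- \frac{1}{475}\right) 27 + \frac{1}{253} = - \frac{27}{475} + \frac{1}{253} = - \frac{6356}{120175}$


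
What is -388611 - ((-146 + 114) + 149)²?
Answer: -402300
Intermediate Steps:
-388611 - ((-146 + 114) + 149)² = -388611 - (-32 + 149)² = -388611 - 1*117² = -388611 - 1*13689 = -388611 - 13689 = -402300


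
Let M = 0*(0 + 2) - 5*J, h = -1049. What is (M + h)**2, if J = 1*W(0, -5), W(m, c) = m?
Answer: 1100401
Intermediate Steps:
J = 0 (J = 1*0 = 0)
M = 0 (M = 0*(0 + 2) - 5*0 = 0*2 + 0 = 0 + 0 = 0)
(M + h)**2 = (0 - 1049)**2 = (-1049)**2 = 1100401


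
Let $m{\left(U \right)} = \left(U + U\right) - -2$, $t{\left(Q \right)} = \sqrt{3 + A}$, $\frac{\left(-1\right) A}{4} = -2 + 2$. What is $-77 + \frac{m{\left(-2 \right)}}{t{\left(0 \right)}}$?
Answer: $-77 - \frac{2 \sqrt{3}}{3} \approx -78.155$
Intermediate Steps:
$A = 0$ ($A = - 4 \left(-2 + 2\right) = \left(-4\right) 0 = 0$)
$t{\left(Q \right)} = \sqrt{3}$ ($t{\left(Q \right)} = \sqrt{3 + 0} = \sqrt{3}$)
$m{\left(U \right)} = 2 + 2 U$ ($m{\left(U \right)} = 2 U + 2 = 2 + 2 U$)
$-77 + \frac{m{\left(-2 \right)}}{t{\left(0 \right)}} = -77 + \frac{2 + 2 \left(-2\right)}{\sqrt{3}} = -77 + \frac{\sqrt{3}}{3} \left(2 - 4\right) = -77 + \frac{\sqrt{3}}{3} \left(-2\right) = -77 - \frac{2 \sqrt{3}}{3}$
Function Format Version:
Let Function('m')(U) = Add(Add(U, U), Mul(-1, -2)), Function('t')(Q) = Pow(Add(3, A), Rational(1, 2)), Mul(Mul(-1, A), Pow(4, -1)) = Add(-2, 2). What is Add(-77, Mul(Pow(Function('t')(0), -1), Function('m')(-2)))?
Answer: Add(-77, Mul(Rational(-2, 3), Pow(3, Rational(1, 2)))) ≈ -78.155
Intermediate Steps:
A = 0 (A = Mul(-4, Add(-2, 2)) = Mul(-4, 0) = 0)
Function('t')(Q) = Pow(3, Rational(1, 2)) (Function('t')(Q) = Pow(Add(3, 0), Rational(1, 2)) = Pow(3, Rational(1, 2)))
Function('m')(U) = Add(2, Mul(2, U)) (Function('m')(U) = Add(Mul(2, U), 2) = Add(2, Mul(2, U)))
Add(-77, Mul(Pow(Function('t')(0), -1), Function('m')(-2))) = Add(-77, Mul(Pow(Pow(3, Rational(1, 2)), -1), Add(2, Mul(2, -2)))) = Add(-77, Mul(Mul(Rational(1, 3), Pow(3, Rational(1, 2))), Add(2, -4))) = Add(-77, Mul(Mul(Rational(1, 3), Pow(3, Rational(1, 2))), -2)) = Add(-77, Mul(Rational(-2, 3), Pow(3, Rational(1, 2))))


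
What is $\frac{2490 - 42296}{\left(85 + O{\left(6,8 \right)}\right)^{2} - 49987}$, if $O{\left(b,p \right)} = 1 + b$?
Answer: $\frac{39806}{41523} \approx 0.95865$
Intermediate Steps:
$\frac{2490 - 42296}{\left(85 + O{\left(6,8 \right)}\right)^{2} - 49987} = \frac{2490 - 42296}{\left(85 + \left(1 + 6\right)\right)^{2} - 49987} = - \frac{39806}{\left(85 + 7\right)^{2} - 49987} = - \frac{39806}{92^{2} - 49987} = - \frac{39806}{8464 - 49987} = - \frac{39806}{-41523} = \left(-39806\right) \left(- \frac{1}{41523}\right) = \frac{39806}{41523}$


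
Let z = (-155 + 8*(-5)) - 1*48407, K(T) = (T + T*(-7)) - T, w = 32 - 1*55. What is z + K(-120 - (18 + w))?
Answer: -47797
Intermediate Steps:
w = -23 (w = 32 - 55 = -23)
K(T) = -7*T (K(T) = (T - 7*T) - T = -6*T - T = -7*T)
z = -48602 (z = (-155 - 40) - 48407 = -195 - 48407 = -48602)
z + K(-120 - (18 + w)) = -48602 - 7*(-120 - (18 - 23)) = -48602 - 7*(-120 - 1*(-5)) = -48602 - 7*(-120 + 5) = -48602 - 7*(-115) = -48602 + 805 = -47797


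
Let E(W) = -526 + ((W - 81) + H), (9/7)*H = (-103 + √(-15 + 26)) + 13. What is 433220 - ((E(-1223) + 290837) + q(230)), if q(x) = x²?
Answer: 91383 - 7*√11/9 ≈ 91380.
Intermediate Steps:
H = -70 + 7*√11/9 (H = 7*((-103 + √(-15 + 26)) + 13)/9 = 7*((-103 + √11) + 13)/9 = 7*(-90 + √11)/9 = -70 + 7*√11/9 ≈ -67.420)
E(W) = -677 + W + 7*√11/9 (E(W) = -526 + ((W - 81) + (-70 + 7*√11/9)) = -526 + ((-81 + W) + (-70 + 7*√11/9)) = -526 + (-151 + W + 7*√11/9) = -677 + W + 7*√11/9)
433220 - ((E(-1223) + 290837) + q(230)) = 433220 - (((-677 - 1223 + 7*√11/9) + 290837) + 230²) = 433220 - (((-1900 + 7*√11/9) + 290837) + 52900) = 433220 - ((288937 + 7*√11/9) + 52900) = 433220 - (341837 + 7*√11/9) = 433220 + (-341837 - 7*√11/9) = 91383 - 7*√11/9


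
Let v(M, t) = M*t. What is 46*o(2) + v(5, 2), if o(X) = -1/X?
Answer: -13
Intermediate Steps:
46*o(2) + v(5, 2) = 46*(-1/2) + 5*2 = 46*(-1*1/2) + 10 = 46*(-1/2) + 10 = -23 + 10 = -13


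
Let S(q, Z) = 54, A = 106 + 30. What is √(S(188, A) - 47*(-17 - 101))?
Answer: 20*√14 ≈ 74.833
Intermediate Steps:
A = 136
√(S(188, A) - 47*(-17 - 101)) = √(54 - 47*(-17 - 101)) = √(54 - 47*(-118)) = √(54 + 5546) = √5600 = 20*√14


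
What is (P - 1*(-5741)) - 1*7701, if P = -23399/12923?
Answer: -25352479/12923 ≈ -1961.8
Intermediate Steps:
P = -23399/12923 (P = -23399*1/12923 = -23399/12923 ≈ -1.8106)
(P - 1*(-5741)) - 1*7701 = (-23399/12923 - 1*(-5741)) - 1*7701 = (-23399/12923 + 5741) - 7701 = 74167544/12923 - 7701 = -25352479/12923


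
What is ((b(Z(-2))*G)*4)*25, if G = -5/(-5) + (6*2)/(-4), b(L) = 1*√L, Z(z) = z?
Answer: -200*I*√2 ≈ -282.84*I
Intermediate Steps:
b(L) = √L
G = -2 (G = -5*(-⅕) + 12*(-¼) = 1 - 3 = -2)
((b(Z(-2))*G)*4)*25 = ((√(-2)*(-2))*4)*25 = (((I*√2)*(-2))*4)*25 = (-2*I*√2*4)*25 = -8*I*√2*25 = -200*I*√2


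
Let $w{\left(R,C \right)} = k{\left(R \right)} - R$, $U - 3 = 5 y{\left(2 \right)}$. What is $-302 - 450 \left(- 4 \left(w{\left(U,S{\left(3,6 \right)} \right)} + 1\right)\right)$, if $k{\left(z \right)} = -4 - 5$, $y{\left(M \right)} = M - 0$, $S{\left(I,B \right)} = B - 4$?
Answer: $-38102$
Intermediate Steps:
$S{\left(I,B \right)} = -4 + B$ ($S{\left(I,B \right)} = B - 4 = -4 + B$)
$y{\left(M \right)} = M$ ($y{\left(M \right)} = M + 0 = M$)
$U = 13$ ($U = 3 + 5 \cdot 2 = 3 + 10 = 13$)
$k{\left(z \right)} = -9$ ($k{\left(z \right)} = -4 - 5 = -9$)
$w{\left(R,C \right)} = -9 - R$
$-302 - 450 \left(- 4 \left(w{\left(U,S{\left(3,6 \right)} \right)} + 1\right)\right) = -302 - 450 \left(- 4 \left(\left(-9 - 13\right) + 1\right)\right) = -302 - 450 \left(- 4 \left(-22 + 1\right)\right) = -302 - 450 \left(\left(-4\right) \left(-21\right)\right) = -302 - 37800 = -38102$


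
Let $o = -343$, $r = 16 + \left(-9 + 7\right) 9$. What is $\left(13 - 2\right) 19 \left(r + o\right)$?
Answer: $-72105$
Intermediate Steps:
$r = -2$ ($r = 16 - 18 = -2$)
$\left(13 - 2\right) 19 \left(r + o\right) = \left(13 - 2\right) 19 \left(-2 - 343\right) = 11 \cdot 19 \left(-345\right) = 209 \left(-345\right) = -72105$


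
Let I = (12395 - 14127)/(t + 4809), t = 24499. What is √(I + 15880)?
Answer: √852513499929/7327 ≈ 126.02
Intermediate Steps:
I = -433/7327 (I = (12395 - 14127)/(24499 + 4809) = -1732/29308 = -1732*1/29308 = -433/7327 ≈ -0.059097)
√(I + 15880) = √(-433/7327 + 15880) = √(116352327/7327) = √852513499929/7327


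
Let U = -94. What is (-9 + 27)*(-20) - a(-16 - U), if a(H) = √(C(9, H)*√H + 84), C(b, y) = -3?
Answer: -360 - √(84 - 3*√78) ≈ -367.58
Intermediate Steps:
a(H) = √(84 - 3*√H) (a(H) = √(-3*√H + 84) = √(84 - 3*√H))
(-9 + 27)*(-20) - a(-16 - U) = (-9 + 27)*(-20) - √(84 - 3*√(-16 - 1*(-94))) = 18*(-20) - √(84 - 3*√(-16 + 94)) = -360 - √(84 - 3*√78)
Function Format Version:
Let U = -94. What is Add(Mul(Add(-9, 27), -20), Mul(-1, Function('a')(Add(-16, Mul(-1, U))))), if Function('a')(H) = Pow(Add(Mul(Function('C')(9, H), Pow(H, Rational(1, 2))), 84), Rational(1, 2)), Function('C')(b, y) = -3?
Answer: Add(-360, Mul(-1, Pow(Add(84, Mul(-3, Pow(78, Rational(1, 2)))), Rational(1, 2)))) ≈ -367.58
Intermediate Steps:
Function('a')(H) = Pow(Add(84, Mul(-3, Pow(H, Rational(1, 2)))), Rational(1, 2)) (Function('a')(H) = Pow(Add(Mul(-3, Pow(H, Rational(1, 2))), 84), Rational(1, 2)) = Pow(Add(84, Mul(-3, Pow(H, Rational(1, 2)))), Rational(1, 2)))
Add(Mul(Add(-9, 27), -20), Mul(-1, Function('a')(Add(-16, Mul(-1, U))))) = Add(Mul(Add(-9, 27), -20), Mul(-1, Pow(Add(84, Mul(-3, Pow(Add(-16, Mul(-1, -94)), Rational(1, 2)))), Rational(1, 2)))) = Add(Mul(18, -20), Mul(-1, Pow(Add(84, Mul(-3, Pow(Add(-16, 94), Rational(1, 2)))), Rational(1, 2)))) = Add(-360, Mul(-1, Pow(Add(84, Mul(-3, Pow(78, Rational(1, 2)))), Rational(1, 2))))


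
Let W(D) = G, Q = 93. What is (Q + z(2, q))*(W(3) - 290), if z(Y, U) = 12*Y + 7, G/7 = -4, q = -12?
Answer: -39432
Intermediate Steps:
G = -28 (G = 7*(-4) = -28)
W(D) = -28
z(Y, U) = 7 + 12*Y
(Q + z(2, q))*(W(3) - 290) = (93 + (7 + 12*2))*(-28 - 290) = (93 + (7 + 24))*(-318) = (93 + 31)*(-318) = 124*(-318) = -39432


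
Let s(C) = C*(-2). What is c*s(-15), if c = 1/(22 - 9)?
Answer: 30/13 ≈ 2.3077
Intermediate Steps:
s(C) = -2*C
c = 1/13 ≈ 0.076923
c*s(-15) = (-2*(-15))/13 = (1/13)*30 = 30/13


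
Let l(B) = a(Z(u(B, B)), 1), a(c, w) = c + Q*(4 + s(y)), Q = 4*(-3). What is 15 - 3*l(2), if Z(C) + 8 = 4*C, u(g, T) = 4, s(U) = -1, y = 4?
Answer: 99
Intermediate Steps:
Z(C) = -8 + 4*C
Q = -12
a(c, w) = -36 + c (a(c, w) = c - 12*(4 - 1) = c - 12*3 = c - 36 = -36 + c)
l(B) = -28 (l(B) = -36 + (-8 + 4*4) = -36 + (-8 + 16) = -36 + 8 = -28)
15 - 3*l(2) = 15 - 3*(-28) = 15 + 84 = 99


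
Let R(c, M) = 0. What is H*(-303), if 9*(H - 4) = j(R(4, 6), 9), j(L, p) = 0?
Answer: -1212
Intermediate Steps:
H = 4 (H = 4 + (1/9)*0 = 4 + 0 = 4)
H*(-303) = 4*(-303) = -1212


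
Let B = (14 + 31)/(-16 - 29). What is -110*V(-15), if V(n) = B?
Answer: 110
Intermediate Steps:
B = -1 (B = 45/(-45) = 45*(-1/45) = -1)
V(n) = -1
-110*V(-15) = -110*(-1) = 110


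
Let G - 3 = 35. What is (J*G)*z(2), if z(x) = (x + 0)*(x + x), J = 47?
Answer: 14288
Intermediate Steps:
G = 38 (G = 3 + 35 = 38)
z(x) = 2*x² (z(x) = x*(2*x) = 2*x²)
(J*G)*z(2) = (47*38)*(2*2²) = 1786*(2*4) = 1786*8 = 14288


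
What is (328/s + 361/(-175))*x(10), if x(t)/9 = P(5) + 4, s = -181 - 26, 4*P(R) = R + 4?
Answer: -132127/644 ≈ -205.17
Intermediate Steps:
P(R) = 1 + R/4 (P(R) = (R + 4)/4 = (4 + R)/4 = 1 + R/4)
s = -207
x(t) = 225/4 (x(t) = 9*((1 + (1/4)*5) + 4) = 9*((1 + 5/4) + 4) = 9*(9/4 + 4) = 9*(25/4) = 225/4)
(328/s + 361/(-175))*x(10) = (328/(-207) + 361/(-175))*(225/4) = (328*(-1/207) + 361*(-1/175))*(225/4) = (-328/207 - 361/175)*(225/4) = -132127/36225*225/4 = -132127/644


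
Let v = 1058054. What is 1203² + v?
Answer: 2505263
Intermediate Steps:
1203² + v = 1203² + 1058054 = 1447209 + 1058054 = 2505263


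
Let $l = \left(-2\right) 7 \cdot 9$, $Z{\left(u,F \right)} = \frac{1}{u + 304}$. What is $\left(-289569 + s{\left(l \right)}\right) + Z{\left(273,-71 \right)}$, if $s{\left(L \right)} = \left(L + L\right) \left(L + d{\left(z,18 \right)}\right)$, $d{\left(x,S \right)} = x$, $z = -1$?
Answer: $- \frac{148615004}{577} \approx -2.5757 \cdot 10^{5}$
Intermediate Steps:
$Z{\left(u,F \right)} = \frac{1}{304 + u}$
$l = -126$ ($l = \left(-14\right) 9 = -126$)
$s{\left(L \right)} = 2 L \left(-1 + L\right)$ ($s{\left(L \right)} = \left(L + L\right) \left(L - 1\right) = 2 L \left(-1 + L\right)$)
$\left(-289569 + s{\left(l \right)}\right) + Z{\left(273,-71 \right)} = \left(-289569 + 2 \left(-126\right) \left(-1 - 126\right)\right) + \frac{1}{304 + 273} = \left(-289569 + 2 \left(-126\right) \left(-127\right)\right) + \frac{1}{577} = \left(-289569 + 32004\right) + \frac{1}{577} = -257565 + \frac{1}{577} = - \frac{148615004}{577}$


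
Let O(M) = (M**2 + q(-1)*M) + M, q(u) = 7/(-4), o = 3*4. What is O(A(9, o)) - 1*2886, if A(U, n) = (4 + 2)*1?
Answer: -5709/2 ≈ -2854.5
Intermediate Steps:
o = 12
A(U, n) = 6 (A(U, n) = 6*1 = 6)
q(u) = -7/4 (q(u) = 7*(-1/4) = -7/4)
O(M) = M**2 - 3*M/4 (O(M) = (M**2 - 7*M/4) + M = M**2 - 3*M/4)
O(A(9, o)) - 1*2886 = (1/4)*6*(-3 + 4*6) - 1*2886 = (1/4)*6*(-3 + 24) - 2886 = (1/4)*6*21 - 2886 = 63/2 - 2886 = -5709/2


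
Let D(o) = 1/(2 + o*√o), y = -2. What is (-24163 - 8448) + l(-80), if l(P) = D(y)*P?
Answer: -97873/3 - 40*I*√2/3 ≈ -32624.0 - 18.856*I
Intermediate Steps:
D(o) = 1/(2 + o^(3/2))
l(P) = P/(2 - 2*I*√2) (l(P) = P/(2 + (-2)^(3/2)) = P/(2 - 2*I*√2))
(-24163 - 8448) + l(-80) = (-24163 - 8448) + ((⅙)*(-80) + (⅙)*I*(-80)*√2) = -32611 + (-40/3 - 40*I*√2/3) = -97873/3 - 40*I*√2/3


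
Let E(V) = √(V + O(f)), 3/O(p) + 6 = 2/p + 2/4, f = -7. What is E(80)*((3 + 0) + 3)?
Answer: 2*√6438/3 ≈ 53.491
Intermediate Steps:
O(p) = 3/(-11/2 + 2/p) (O(p) = 3/(-6 + (2/p + 2/4)) = 3/(-6 + (2/p + 2*(¼))) = 3/(-6 + (2/p + ½)) = 3/(-6 + (½ + 2/p)) = 3/(-11/2 + 2/p))
E(V) = √(-14/27 + V) (E(V) = √(V - 6*(-7)/(-4 + 11*(-7))) = √(V - 6*(-7)/(-4 - 77)) = √(V - 6*(-7)/(-81)) = √(V - 6*(-7)*(-1/81)) = √(V - 14/27) = √(-14/27 + V))
E(80)*((3 + 0) + 3) = (√(-42 + 81*80)/9)*((3 + 0) + 3) = (√(-42 + 6480)/9)*(3 + 3) = (√6438/9)*6 = 2*√6438/3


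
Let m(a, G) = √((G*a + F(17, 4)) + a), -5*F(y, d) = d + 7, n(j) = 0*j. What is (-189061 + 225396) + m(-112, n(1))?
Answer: 36335 + I*√2855/5 ≈ 36335.0 + 10.686*I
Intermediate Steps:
n(j) = 0
F(y, d) = -7/5 - d/5 (F(y, d) = -(d + 7)/5 = -(7 + d)/5 = -7/5 - d/5)
m(a, G) = √(-11/5 + a + G*a) (m(a, G) = √((G*a + (-7/5 - ⅕*4)) + a) = √((G*a + (-7/5 - ⅘)) + a) = √((G*a - 11/5) + a) = √((-11/5 + G*a) + a) = √(-11/5 + a + G*a))
(-189061 + 225396) + m(-112, n(1)) = (-189061 + 225396) + √(-55 + 25*(-112) + 25*0*(-112))/5 = 36335 + √(-55 - 2800 + 0)/5 = 36335 + √(-2855)/5 = 36335 + (I*√2855)/5 = 36335 + I*√2855/5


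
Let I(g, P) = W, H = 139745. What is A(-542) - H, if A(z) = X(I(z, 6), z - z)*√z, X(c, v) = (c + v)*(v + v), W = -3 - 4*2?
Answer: -139745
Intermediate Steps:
W = -11 (W = -3 - 8 = -11)
I(g, P) = -11
X(c, v) = 2*v*(c + v) (X(c, v) = (c + v)*(2*v) = 2*v*(c + v))
A(z) = 0 (A(z) = (2*(z - z)*(-11 + (z - z)))*√z = (2*0*(-11 + 0))*√z = (2*0*(-11))*√z = 0*√z = 0)
A(-542) - H = 0 - 1*139745 = 0 - 139745 = -139745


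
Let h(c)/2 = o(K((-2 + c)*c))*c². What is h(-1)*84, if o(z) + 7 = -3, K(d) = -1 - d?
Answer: -1680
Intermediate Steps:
o(z) = -10 (o(z) = -7 - 3 = -10)
h(c) = -20*c² (h(c) = 2*(-10*c²) = -20*c²)
h(-1)*84 = -20*(-1)²*84 = -20*1*84 = -20*84 = -1680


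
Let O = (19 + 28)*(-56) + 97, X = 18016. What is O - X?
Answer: -20551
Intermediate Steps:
O = -2535 (O = 47*(-56) + 97 = -2632 + 97 = -2535)
O - X = -2535 - 1*18016 = -2535 - 18016 = -20551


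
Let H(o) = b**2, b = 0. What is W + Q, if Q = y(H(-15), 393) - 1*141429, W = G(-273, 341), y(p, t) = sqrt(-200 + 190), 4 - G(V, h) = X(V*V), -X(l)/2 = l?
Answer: 7633 + I*sqrt(10) ≈ 7633.0 + 3.1623*I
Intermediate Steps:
X(l) = -2*l
G(V, h) = 4 + 2*V**2 (G(V, h) = 4 - (-2)*V*V = 4 - (-2)*V**2 = 4 + 2*V**2)
H(o) = 0 (H(o) = 0**2 = 0)
y(p, t) = I*sqrt(10) (y(p, t) = sqrt(-10) = I*sqrt(10))
W = 149062 (W = 4 + 2*(-273)**2 = 4 + 2*74529 = 4 + 149058 = 149062)
Q = -141429 + I*sqrt(10) (Q = I*sqrt(10) - 1*141429 = I*sqrt(10) - 141429 = -141429 + I*sqrt(10) ≈ -1.4143e+5 + 3.1623*I)
W + Q = 149062 + (-141429 + I*sqrt(10)) = 7633 + I*sqrt(10)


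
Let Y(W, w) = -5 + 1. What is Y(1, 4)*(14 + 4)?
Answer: -72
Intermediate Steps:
Y(W, w) = -4
Y(1, 4)*(14 + 4) = -4*(14 + 4) = -4*18 = -72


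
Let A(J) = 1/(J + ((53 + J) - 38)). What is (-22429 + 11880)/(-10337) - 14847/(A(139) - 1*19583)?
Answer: 35165319903/19770608222 ≈ 1.7787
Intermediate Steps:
A(J) = 1/(15 + 2*J) (A(J) = 1/(J + (15 + J)) = 1/(15 + 2*J))
(-22429 + 11880)/(-10337) - 14847/(A(139) - 1*19583) = (-22429 + 11880)/(-10337) - 14847/(1/(15 + 2*139) - 1*19583) = -10549*(-1/10337) - 14847/(1/(15 + 278) - 19583) = 10549/10337 - 14847/(1/293 - 19583) = 10549/10337 - 14847/(-5737818/293) = 10549/10337 - 14847*(-293/5737818) = 10549/10337 + 1450057/1912606 = 35165319903/19770608222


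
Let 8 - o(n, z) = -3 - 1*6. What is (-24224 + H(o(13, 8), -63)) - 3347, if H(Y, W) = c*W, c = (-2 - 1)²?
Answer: -28138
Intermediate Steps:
o(n, z) = 17 (o(n, z) = 8 - (-3 - 1*6) = 8 - (-3 - 6) = 8 - 1*(-9) = 8 + 9 = 17)
c = 9 (c = (-3)² = 9)
H(Y, W) = 9*W
(-24224 + H(o(13, 8), -63)) - 3347 = (-24224 + 9*(-63)) - 3347 = (-24224 - 567) - 3347 = -24791 - 3347 = -28138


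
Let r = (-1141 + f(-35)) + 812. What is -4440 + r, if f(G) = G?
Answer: -4804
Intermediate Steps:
r = -364 (r = (-1141 - 35) + 812 = -1176 + 812 = -364)
-4440 + r = -4440 - 364 = -4804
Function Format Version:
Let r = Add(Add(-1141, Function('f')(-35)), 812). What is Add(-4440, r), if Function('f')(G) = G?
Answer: -4804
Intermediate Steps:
r = -364 (r = Add(Add(-1141, -35), 812) = Add(-1176, 812) = -364)
Add(-4440, r) = Add(-4440, -364) = -4804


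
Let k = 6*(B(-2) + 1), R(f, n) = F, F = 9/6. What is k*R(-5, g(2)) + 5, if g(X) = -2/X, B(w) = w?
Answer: -4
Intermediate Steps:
F = 3/2 (F = 9*(⅙) = 3/2 ≈ 1.5000)
R(f, n) = 3/2
k = -6 (k = 6*(-2 + 1) = 6*(-1) = -6)
k*R(-5, g(2)) + 5 = -6*3/2 + 5 = -9 + 5 = -4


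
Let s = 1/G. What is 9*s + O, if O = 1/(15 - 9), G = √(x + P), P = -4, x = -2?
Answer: ⅙ - 3*I*√6/2 ≈ 0.16667 - 3.6742*I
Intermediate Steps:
G = I*√6 (G = √(-2 - 4) = √(-6) = I*√6 ≈ 2.4495*I)
s = -I*√6/6 (s = 1/(I*√6) = -I*√6/6 ≈ -0.40825*I)
O = ⅙ (O = 1/6 = ⅙ ≈ 0.16667)
9*s + O = 9*(-I*√6/6) + ⅙ = -3*I*√6/2 + ⅙ = ⅙ - 3*I*√6/2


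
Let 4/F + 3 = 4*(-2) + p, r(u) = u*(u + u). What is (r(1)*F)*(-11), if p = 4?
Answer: 88/7 ≈ 12.571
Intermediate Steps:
r(u) = 2*u² (r(u) = u*(2*u) = 2*u²)
F = -4/7 (F = 4/(-3 + (4*(-2) + 4)) = 4/(-3 + (-8 + 4)) = 4/(-3 - 4) = 4/(-7) = 4*(-⅐) = -4/7 ≈ -0.57143)
(r(1)*F)*(-11) = ((2*1²)*(-4/7))*(-11) = ((2*1)*(-4/7))*(-11) = (2*(-4/7))*(-11) = -8/7*(-11) = 88/7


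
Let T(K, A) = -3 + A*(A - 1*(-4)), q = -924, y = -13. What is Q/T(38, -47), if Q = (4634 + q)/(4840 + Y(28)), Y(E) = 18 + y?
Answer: 371/977721 ≈ 0.00037945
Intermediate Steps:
Y(E) = 5 (Y(E) = 18 - 13 = 5)
T(K, A) = -3 + A*(4 + A) (T(K, A) = -3 + A*(A + 4) = -3 + A*(4 + A))
Q = 742/969 (Q = (4634 - 924)/(4840 + 5) = 3710/4845 = 3710*(1/4845) = 742/969 ≈ 0.76574)
Q/T(38, -47) = 742/(969*(-3 + (-47)**2 + 4*(-47))) = 742/(969*(-3 + 2209 - 188)) = (742/969)/2018 = (742/969)*(1/2018) = 371/977721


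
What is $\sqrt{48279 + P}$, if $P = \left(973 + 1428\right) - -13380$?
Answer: $2 \sqrt{16015} \approx 253.1$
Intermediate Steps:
$P = 15781$ ($P = 2401 + 13380 = 15781$)
$\sqrt{48279 + P} = \sqrt{48279 + 15781} = \sqrt{64060} = 2 \sqrt{16015}$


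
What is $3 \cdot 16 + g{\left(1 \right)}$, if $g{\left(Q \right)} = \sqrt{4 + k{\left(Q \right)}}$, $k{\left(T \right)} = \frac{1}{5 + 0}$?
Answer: $48 + \frac{\sqrt{105}}{5} \approx 50.049$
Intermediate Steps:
$k{\left(T \right)} = \frac{1}{5}$
$g{\left(Q \right)} = \frac{\sqrt{105}}{5}$ ($g{\left(Q \right)} = \sqrt{4 + \frac{1}{5}} = \sqrt{\frac{21}{5}} = \frac{\sqrt{105}}{5}$)
$3 \cdot 16 + g{\left(1 \right)} = 3 \cdot 16 + \frac{\sqrt{105}}{5} = 48 + \frac{\sqrt{105}}{5}$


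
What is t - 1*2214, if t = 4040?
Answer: 1826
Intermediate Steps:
t - 1*2214 = 4040 - 1*2214 = 4040 - 2214 = 1826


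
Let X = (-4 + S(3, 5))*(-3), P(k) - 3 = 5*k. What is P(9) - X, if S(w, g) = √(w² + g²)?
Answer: 36 + 3*√34 ≈ 53.493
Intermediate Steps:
P(k) = 3 + 5*k
S(w, g) = √(g² + w²)
X = 12 - 3*√34 (X = (-4 + √(5² + 3²))*(-3) = (-4 + √(25 + 9))*(-3) = (-4 + √34)*(-3) = 12 - 3*√34 ≈ -5.4929)
P(9) - X = (3 + 5*9) - (12 - 3*√34) = (3 + 45) + (-12 + 3*√34) = 48 + (-12 + 3*√34) = 36 + 3*√34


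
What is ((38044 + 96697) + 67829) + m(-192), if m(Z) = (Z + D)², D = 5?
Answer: 237539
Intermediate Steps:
m(Z) = (5 + Z)² (m(Z) = (Z + 5)² = (5 + Z)²)
((38044 + 96697) + 67829) + m(-192) = ((38044 + 96697) + 67829) + (5 - 192)² = (134741 + 67829) + (-187)² = 202570 + 34969 = 237539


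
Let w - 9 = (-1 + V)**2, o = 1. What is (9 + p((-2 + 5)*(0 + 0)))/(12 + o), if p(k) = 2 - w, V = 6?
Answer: -23/13 ≈ -1.7692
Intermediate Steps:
w = 34 (w = 9 + (-1 + 6)**2 = 9 + 5**2 = 9 + 25 = 34)
p(k) = -32 (p(k) = 2 - 1*34 = 2 - 34 = -32)
(9 + p((-2 + 5)*(0 + 0)))/(12 + o) = (9 - 32)/(12 + 1) = -23/13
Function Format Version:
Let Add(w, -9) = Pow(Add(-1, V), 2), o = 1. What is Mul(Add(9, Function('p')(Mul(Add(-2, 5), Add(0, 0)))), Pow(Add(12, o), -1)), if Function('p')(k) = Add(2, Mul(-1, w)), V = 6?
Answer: Rational(-23, 13) ≈ -1.7692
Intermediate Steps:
w = 34 (w = Add(9, Pow(Add(-1, 6), 2)) = Add(9, Pow(5, 2)) = Add(9, 25) = 34)
Function('p')(k) = -32 (Function('p')(k) = Add(2, Mul(-1, 34)) = Add(2, -34) = -32)
Mul(Add(9, Function('p')(Mul(Add(-2, 5), Add(0, 0)))), Pow(Add(12, o), -1)) = Mul(Add(9, -32), Pow(Add(12, 1), -1)) = Mul(-23, Pow(13, -1)) = Mul(-23, Rational(1, 13)) = Rational(-23, 13)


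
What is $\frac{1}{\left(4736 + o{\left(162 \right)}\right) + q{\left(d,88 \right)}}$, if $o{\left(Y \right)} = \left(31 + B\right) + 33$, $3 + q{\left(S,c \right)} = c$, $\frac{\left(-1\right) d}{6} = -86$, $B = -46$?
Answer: $\frac{1}{4839} \approx 0.00020665$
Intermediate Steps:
$d = 516$ ($d = \left(-6\right) \left(-86\right) = 516$)
$q{\left(S,c \right)} = -3 + c$
$o{\left(Y \right)} = 18$ ($o{\left(Y \right)} = \left(31 - 46\right) + 33 = -15 + 33 = 18$)
$\frac{1}{\left(4736 + o{\left(162 \right)}\right) + q{\left(d,88 \right)}} = \frac{1}{\left(4736 + 18\right) + \left(-3 + 88\right)} = \frac{1}{4754 + 85} = \frac{1}{4839}$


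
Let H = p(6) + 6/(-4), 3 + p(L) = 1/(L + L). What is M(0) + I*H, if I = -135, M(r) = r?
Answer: 2385/4 ≈ 596.25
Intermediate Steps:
p(L) = -3 + 1/(2*L) (p(L) = -3 + 1/(L + L) = -3 + 1/(2*L))
H = -53/12 (H = (-3 + (1/2)/6) + 6/(-4) = (-3 + (1/2)*(1/6)) + 6*(-1/4) = (-3 + 1/12) - 3/2 = -35/12 - 3/2 = -53/12 ≈ -4.4167)
M(0) + I*H = 0 - 135*(-53/12) = 0 + 2385/4 = 2385/4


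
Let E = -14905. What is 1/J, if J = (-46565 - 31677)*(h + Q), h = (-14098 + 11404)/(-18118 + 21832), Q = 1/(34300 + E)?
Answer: 12005505/681310680112 ≈ 1.7621e-5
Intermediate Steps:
Q = 1/19395 (Q = 1/(34300 - 14905) = 1/19395 ≈ 5.1560e-5)
h = -449/619 (h = -2694/3714 = -2694*1/3714 = -449/619 ≈ -0.72536)
J = 681310680112/12005505 (J = (-46565 - 31677)*(-449/619 + 1/19395) = -78242*(-8707736/12005505) = 681310680112/12005505 ≈ 56750.)
1/J = 1/(681310680112/12005505) = 12005505/681310680112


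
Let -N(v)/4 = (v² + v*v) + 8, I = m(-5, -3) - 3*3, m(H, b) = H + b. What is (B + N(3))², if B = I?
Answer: 14641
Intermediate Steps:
I = -17 (I = (-5 - 3) - 3*3 = -8 - 9 = -17)
N(v) = -32 - 8*v² (N(v) = -4*((v² + v*v) + 8) = -4*((v² + v²) + 8) = -4*(2*v² + 8) = -4*(8 + 2*v²) = -32 - 8*v²)
B = -17
(B + N(3))² = (-17 + (-32 - 8*3²))² = (-17 + (-32 - 8*9))² = (-17 + (-32 - 72))² = (-17 - 104)² = (-121)² = 14641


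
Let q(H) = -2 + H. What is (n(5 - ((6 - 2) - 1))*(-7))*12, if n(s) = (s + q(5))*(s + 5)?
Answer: -2940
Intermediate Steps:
n(s) = (3 + s)*(5 + s) (n(s) = (s + (-2 + 5))*(s + 5) = (s + 3)*(5 + s) = (3 + s)*(5 + s))
(n(5 - ((6 - 2) - 1))*(-7))*12 = ((15 + (5 - ((6 - 2) - 1))² + 8*(5 - ((6 - 2) - 1)))*(-7))*12 = ((15 + (5 - (4 - 1))² + 8*(5 - (4 - 1)))*(-7))*12 = ((15 + (5 - 1*3)² + 8*(5 - 1*3))*(-7))*12 = ((15 + (5 - 3)² + 8*(5 - 3))*(-7))*12 = ((15 + 2² + 8*2)*(-7))*12 = ((15 + 4 + 16)*(-7))*12 = (35*(-7))*12 = -245*12 = -2940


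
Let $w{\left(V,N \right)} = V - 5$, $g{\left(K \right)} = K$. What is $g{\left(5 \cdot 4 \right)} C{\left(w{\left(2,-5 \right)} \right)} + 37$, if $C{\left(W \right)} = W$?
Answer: $-23$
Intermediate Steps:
$w{\left(V,N \right)} = -5 + V$ ($w{\left(V,N \right)} = V - 5 = -5 + V$)
$g{\left(5 \cdot 4 \right)} C{\left(w{\left(2,-5 \right)} \right)} + 37 = 5 \cdot 4 \left(-5 + 2\right) + 37 = 20 \left(-3\right) + 37 = -60 + 37 = -23$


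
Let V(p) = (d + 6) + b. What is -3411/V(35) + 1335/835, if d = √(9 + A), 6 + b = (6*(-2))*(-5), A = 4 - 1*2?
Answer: -33219957/599363 + 3411*√11/3589 ≈ -52.273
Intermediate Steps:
A = 2 (A = 4 - 2 = 2)
b = 54 (b = -6 + (6*(-2))*(-5) = -6 - 12*(-5) = -6 + 60 = 54)
d = √11 (d = √(9 + 2) = √11 ≈ 3.3166)
V(p) = 60 + √11 (V(p) = (√11 + 6) + 54 = (6 + √11) + 54 = 60 + √11)
-3411/V(35) + 1335/835 = -3411/(60 + √11) + 1335/835 = -3411/(60 + √11) + 1335*(1/835) = -3411/(60 + √11) + 267/167 = 267/167 - 3411/(60 + √11)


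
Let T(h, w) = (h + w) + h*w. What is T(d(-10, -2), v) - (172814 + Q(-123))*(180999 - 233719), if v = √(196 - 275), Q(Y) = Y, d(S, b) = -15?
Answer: 9104269505 - 14*I*√79 ≈ 9.1043e+9 - 124.43*I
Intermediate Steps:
v = I*√79 (v = √(-79) = I*√79 ≈ 8.8882*I)
T(h, w) = h + w + h*w
T(d(-10, -2), v) - (172814 + Q(-123))*(180999 - 233719) = (-15 + I*√79 - 15*I*√79) - (172814 - 123)*(180999 - 233719) = (-15 + I*√79 - 15*I*√79) - 172691*(-52720) = (-15 - 14*I*√79) - 1*(-9104269520) = (-15 - 14*I*√79) + 9104269520 = 9104269505 - 14*I*√79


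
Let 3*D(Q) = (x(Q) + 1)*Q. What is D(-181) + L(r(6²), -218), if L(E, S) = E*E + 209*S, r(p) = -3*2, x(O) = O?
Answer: -34666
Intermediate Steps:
r(p) = -6
L(E, S) = E² + 209*S
D(Q) = Q*(1 + Q)/3 (D(Q) = ((Q + 1)*Q)/3 = ((1 + Q)*Q)/3 = (Q*(1 + Q))/3 = Q*(1 + Q)/3)
D(-181) + L(r(6²), -218) = (⅓)*(-181)*(1 - 181) + ((-6)² + 209*(-218)) = (⅓)*(-181)*(-180) + (36 - 45562) = 10860 - 45526 = -34666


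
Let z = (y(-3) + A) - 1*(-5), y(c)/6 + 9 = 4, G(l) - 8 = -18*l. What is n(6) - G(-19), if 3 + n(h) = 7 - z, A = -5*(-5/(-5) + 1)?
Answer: -311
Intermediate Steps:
G(l) = 8 - 18*l
A = -10 (A = -5*(-5*(-1/5) + 1) = -5*(1 + 1) = -5*2 = -10)
y(c) = -30 (y(c) = -54 + 6*4 = -54 + 24 = -30)
z = -35 (z = (-30 - 10) - 1*(-5) = -40 + 5 = -35)
n(h) = 39 (n(h) = -3 + (7 - 1*(-35)) = -3 + (7 + 35) = -3 + 42 = 39)
n(6) - G(-19) = 39 - (8 - 18*(-19)) = 39 - (8 + 342) = 39 - 1*350 = 39 - 350 = -311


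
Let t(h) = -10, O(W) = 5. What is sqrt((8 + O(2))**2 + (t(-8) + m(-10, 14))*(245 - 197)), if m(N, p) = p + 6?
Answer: sqrt(649) ≈ 25.475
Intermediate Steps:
m(N, p) = 6 + p
sqrt((8 + O(2))**2 + (t(-8) + m(-10, 14))*(245 - 197)) = sqrt((8 + 5)**2 + (-10 + (6 + 14))*(245 - 197)) = sqrt(13**2 + (-10 + 20)*48) = sqrt(169 + 10*48) = sqrt(169 + 480) = sqrt(649)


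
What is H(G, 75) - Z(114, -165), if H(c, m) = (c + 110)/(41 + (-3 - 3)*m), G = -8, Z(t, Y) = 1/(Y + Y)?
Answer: -33251/134970 ≈ -0.24636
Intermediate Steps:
Z(t, Y) = 1/(2*Y)
H(c, m) = (110 + c)/(41 - 6*m)
H(G, 75) - Z(114, -165) = (-110 - 1*(-8))/(-41 + 6*75) - 1/(2*(-165)) = (-110 + 8)/(-41 + 450) - (-1)/(2*165) = -102/409 - 1*(-1/330) = (1/409)*(-102) + 1/330 = -102/409 + 1/330 = -33251/134970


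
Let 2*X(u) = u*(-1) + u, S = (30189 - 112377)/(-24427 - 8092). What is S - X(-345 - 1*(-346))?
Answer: 82188/32519 ≈ 2.5274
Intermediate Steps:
S = 82188/32519 (S = -82188/(-32519) = -82188*(-1/32519) = 82188/32519 ≈ 2.5274)
X(u) = 0 (X(u) = (u*(-1) + u)/2 = (-u + u)/2 = (½)*0 = 0)
S - X(-345 - 1*(-346)) = 82188/32519 - 1*0 = 82188/32519 + 0 = 82188/32519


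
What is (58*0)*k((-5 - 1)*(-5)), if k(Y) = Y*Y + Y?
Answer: 0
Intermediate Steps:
k(Y) = Y + Y² (k(Y) = Y² + Y = Y + Y²)
(58*0)*k((-5 - 1)*(-5)) = (58*0)*(((-5 - 1)*(-5))*(1 + (-5 - 1)*(-5))) = 0*((-6*(-5))*(1 - 6*(-5))) = 0*(30*(1 + 30)) = 0*(30*31) = 0*930 = 0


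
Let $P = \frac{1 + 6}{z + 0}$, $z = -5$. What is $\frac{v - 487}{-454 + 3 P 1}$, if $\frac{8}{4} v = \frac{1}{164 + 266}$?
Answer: $\frac{418819}{394052} \approx 1.0629$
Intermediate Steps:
$v = \frac{1}{860}$ ($v = \frac{1}{2 \left(164 + 266\right)} = \frac{1}{2 \cdot 430} = \frac{1}{2} \cdot \frac{1}{430} = \frac{1}{860} \approx 0.0011628$)
$P = - \frac{7}{5}$ ($P = \frac{1 + 6}{-5 + 0} = \frac{7}{-5} = 7 \left(- \frac{1}{5}\right) = - \frac{7}{5} \approx -1.4$)
$\frac{v - 487}{-454 + 3 P 1} = \frac{\frac{1}{860} - 487}{-454 + 3 \left(- \frac{7}{5}\right) 1} = - \frac{418819}{860 \left(-454 - \frac{21}{5}\right)} = - \frac{418819}{860 \left(- \frac{2291}{5}\right)} = \left(- \frac{418819}{860}\right) \left(- \frac{5}{2291}\right) = \frac{418819}{394052}$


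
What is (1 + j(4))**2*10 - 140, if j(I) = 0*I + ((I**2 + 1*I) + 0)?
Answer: 4270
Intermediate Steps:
j(I) = I + I**2 (j(I) = 0 + ((I**2 + I) + 0) = 0 + ((I + I**2) + 0) = 0 + (I + I**2) = I + I**2)
(1 + j(4))**2*10 - 140 = (1 + 4*(1 + 4))**2*10 - 140 = (1 + 4*5)**2*10 - 140 = (1 + 20)**2*10 - 140 = 21**2*10 - 140 = 441*10 - 140 = 4410 - 140 = 4270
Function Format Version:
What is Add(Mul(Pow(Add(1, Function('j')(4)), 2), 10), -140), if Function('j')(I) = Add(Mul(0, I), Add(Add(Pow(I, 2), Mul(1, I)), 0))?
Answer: 4270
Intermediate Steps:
Function('j')(I) = Add(I, Pow(I, 2)) (Function('j')(I) = Add(0, Add(Add(Pow(I, 2), I), 0)) = Add(0, Add(Add(I, Pow(I, 2)), 0)) = Add(0, Add(I, Pow(I, 2))) = Add(I, Pow(I, 2)))
Add(Mul(Pow(Add(1, Function('j')(4)), 2), 10), -140) = Add(Mul(Pow(Add(1, Mul(4, Add(1, 4))), 2), 10), -140) = Add(Mul(Pow(Add(1, Mul(4, 5)), 2), 10), -140) = Add(Mul(Pow(Add(1, 20), 2), 10), -140) = Add(Mul(Pow(21, 2), 10), -140) = Add(Mul(441, 10), -140) = Add(4410, -140) = 4270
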